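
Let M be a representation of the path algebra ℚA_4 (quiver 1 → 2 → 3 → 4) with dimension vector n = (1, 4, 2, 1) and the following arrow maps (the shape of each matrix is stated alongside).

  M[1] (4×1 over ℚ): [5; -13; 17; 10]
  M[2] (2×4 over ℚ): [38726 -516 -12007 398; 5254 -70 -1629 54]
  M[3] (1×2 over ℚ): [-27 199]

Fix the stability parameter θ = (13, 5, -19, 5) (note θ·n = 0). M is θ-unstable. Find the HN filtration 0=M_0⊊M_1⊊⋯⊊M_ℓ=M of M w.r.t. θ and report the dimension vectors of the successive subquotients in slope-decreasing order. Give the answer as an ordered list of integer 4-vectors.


Via rank(M_{q-1}∘⋯∘M_p): M ≅ I[1,3], I[2,2]^2, I[2,4].
μ_θ-semistable layers: μ^(1)=5; μ^(2)=-1/3; μ^(3)=-7

((0, 2, 0, 1); (1, 1, 1, 0); (0, 1, 1, 0))


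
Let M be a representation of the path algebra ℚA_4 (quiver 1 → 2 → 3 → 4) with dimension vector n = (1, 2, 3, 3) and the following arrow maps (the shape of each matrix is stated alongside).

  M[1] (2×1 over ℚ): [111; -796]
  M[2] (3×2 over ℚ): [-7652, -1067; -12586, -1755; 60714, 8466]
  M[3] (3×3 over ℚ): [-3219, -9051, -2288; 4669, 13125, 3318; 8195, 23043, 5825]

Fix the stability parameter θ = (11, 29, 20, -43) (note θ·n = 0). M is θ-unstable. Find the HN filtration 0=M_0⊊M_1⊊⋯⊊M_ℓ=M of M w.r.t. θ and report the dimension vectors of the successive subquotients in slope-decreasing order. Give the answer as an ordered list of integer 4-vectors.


Barcode: M ≅ I[1,4], I[2,3], I[3,4], I[4,4]. HN layers by μ_θ (4 steps, strictly decreasing):
  μ^(1)=49/2; μ^(2)=17/4; μ^(3)=-23/2; μ^(4)=-43

((0, 1, 1, 0); (1, 1, 1, 1); (0, 0, 1, 1); (0, 0, 0, 1))


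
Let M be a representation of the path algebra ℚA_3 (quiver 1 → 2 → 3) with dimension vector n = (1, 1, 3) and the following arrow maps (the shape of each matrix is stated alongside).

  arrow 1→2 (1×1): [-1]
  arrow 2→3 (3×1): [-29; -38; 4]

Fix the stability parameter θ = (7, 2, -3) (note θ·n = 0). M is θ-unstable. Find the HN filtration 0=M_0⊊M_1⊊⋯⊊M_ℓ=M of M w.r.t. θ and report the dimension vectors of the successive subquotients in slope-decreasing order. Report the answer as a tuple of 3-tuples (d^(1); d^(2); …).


Via rank(M_{q-1}∘⋯∘M_p): M ≅ I[1,3], I[3,3]^2.
μ_θ-semistable layers: μ^(1)=2; μ^(2)=-3

((1, 1, 1); (0, 0, 2))


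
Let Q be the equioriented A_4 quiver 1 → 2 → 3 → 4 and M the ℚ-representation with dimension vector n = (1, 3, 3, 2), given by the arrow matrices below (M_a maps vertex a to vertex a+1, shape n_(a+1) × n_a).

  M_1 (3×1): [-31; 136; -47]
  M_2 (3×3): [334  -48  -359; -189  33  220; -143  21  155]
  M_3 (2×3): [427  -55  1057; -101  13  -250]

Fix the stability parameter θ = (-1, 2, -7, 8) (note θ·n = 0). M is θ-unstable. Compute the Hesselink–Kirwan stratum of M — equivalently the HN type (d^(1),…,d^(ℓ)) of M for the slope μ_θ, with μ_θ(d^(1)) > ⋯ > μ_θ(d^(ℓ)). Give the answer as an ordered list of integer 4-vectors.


Barcode: M ≅ I[1,3], I[2,2], I[2,4], I[3,4]. HN layers by μ_θ (5 steps, strictly decreasing):
  μ^(1)=8; μ^(2)=2; μ^(3)=-2; μ^(4)=-5/2; μ^(5)=-7

((0, 0, 0, 2); (0, 1, 0, 0); (1, 1, 1, 0); (0, 1, 1, 0); (0, 0, 1, 0))


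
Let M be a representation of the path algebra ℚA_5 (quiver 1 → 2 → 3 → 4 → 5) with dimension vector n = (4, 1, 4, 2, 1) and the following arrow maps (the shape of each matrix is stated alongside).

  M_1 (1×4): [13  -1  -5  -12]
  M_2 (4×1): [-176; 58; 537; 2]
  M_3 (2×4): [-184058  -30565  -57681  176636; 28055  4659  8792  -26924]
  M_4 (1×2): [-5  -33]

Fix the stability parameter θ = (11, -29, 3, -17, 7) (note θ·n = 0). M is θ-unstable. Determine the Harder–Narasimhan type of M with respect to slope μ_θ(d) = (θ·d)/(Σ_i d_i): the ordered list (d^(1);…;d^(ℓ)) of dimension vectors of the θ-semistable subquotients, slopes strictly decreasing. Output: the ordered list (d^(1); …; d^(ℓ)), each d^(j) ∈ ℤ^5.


Interval decomposition of M: I[1,1]^3, I[1,5], I[3,3]^2, I[3,4].
HN type (ℓ=5): μ^(1)=11; μ^(2)=7; μ^(3)=3; μ^(4)=-7; μ^(5)=-9

((3, 0, 0, 0, 0); (0, 0, 0, 0, 1); (0, 0, 2, 0, 0); (0, 0, 2, 2, 0); (1, 1, 0, 0, 0))


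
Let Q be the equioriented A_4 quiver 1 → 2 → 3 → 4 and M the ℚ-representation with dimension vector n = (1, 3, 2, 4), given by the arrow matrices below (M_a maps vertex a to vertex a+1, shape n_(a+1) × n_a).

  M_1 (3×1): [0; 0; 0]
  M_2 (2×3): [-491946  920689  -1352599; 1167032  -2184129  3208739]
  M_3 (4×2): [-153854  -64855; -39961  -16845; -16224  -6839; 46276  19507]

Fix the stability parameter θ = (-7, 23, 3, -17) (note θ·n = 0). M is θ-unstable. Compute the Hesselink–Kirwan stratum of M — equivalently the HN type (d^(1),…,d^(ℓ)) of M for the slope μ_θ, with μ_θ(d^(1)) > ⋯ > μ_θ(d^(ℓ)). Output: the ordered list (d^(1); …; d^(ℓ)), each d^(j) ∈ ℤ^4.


Barcode: M ≅ I[1,1], I[2,2], I[2,4]^2, I[4,4]^2. HN layers by μ_θ (4 steps, strictly decreasing):
  μ^(1)=23; μ^(2)=3; μ^(3)=-7; μ^(4)=-17

((0, 1, 0, 0); (0, 2, 2, 2); (1, 0, 0, 0); (0, 0, 0, 2))


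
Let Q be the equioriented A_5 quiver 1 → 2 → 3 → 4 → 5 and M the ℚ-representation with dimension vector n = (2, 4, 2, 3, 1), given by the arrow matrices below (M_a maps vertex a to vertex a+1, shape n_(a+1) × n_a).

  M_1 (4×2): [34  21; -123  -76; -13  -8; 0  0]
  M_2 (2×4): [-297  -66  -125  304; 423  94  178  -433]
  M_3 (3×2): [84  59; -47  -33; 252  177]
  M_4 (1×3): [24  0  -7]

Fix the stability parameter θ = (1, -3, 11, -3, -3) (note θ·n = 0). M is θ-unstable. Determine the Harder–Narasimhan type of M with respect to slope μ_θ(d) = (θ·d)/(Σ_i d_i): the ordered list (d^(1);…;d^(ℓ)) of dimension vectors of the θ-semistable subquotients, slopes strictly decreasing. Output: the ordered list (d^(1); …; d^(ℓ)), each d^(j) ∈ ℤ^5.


Via rank(M_{q-1}∘⋯∘M_p): M ≅ I[1,4], I[1,5], I[2,2]^2, I[4,4].
μ_θ-semistable layers: μ^(1)=4; μ^(2)=5/3; μ^(3)=-1; μ^(4)=-3

((0, 0, 1, 1, 0); (0, 0, 1, 1, 1); (2, 2, 0, 0, 0); (0, 2, 0, 1, 0))


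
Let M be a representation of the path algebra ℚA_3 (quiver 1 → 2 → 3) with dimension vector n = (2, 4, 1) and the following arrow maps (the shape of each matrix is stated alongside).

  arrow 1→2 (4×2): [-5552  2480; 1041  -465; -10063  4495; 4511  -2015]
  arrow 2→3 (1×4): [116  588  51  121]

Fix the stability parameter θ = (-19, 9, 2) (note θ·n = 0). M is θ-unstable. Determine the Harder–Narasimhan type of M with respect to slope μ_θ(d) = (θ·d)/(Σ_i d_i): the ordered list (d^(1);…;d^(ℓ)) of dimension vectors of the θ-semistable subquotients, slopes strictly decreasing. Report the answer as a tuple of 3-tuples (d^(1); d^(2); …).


Via rank(M_{q-1}∘⋯∘M_p): M ≅ I[1,1], I[1,3], I[2,2]^3.
μ_θ-semistable layers: μ^(1)=9; μ^(2)=11/2; μ^(3)=-19

((0, 3, 0); (0, 1, 1); (2, 0, 0))


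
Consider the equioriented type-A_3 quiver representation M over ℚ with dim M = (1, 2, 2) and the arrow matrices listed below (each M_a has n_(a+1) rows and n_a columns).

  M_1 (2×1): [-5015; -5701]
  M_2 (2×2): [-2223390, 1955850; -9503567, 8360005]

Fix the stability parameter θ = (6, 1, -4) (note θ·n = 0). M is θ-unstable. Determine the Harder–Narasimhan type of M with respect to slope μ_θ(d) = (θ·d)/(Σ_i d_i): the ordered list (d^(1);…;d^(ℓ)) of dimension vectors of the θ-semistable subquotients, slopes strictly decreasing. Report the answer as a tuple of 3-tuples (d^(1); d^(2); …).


Via rank(M_{q-1}∘⋯∘M_p): M ≅ I[1,2], I[2,3], I[3,3].
μ_θ-semistable layers: μ^(1)=7/2; μ^(2)=-3/2; μ^(3)=-4

((1, 1, 0); (0, 1, 1); (0, 0, 1))


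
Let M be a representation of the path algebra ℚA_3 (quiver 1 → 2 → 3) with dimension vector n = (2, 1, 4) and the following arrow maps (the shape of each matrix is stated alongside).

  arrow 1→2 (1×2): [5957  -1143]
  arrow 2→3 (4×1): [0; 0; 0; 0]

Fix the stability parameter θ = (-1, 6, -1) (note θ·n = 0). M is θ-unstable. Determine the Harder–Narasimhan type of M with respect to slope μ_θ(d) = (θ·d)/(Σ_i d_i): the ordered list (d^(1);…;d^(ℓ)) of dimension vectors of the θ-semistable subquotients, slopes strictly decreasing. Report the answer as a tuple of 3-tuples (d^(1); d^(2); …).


Barcode: M ≅ I[1,1], I[1,2], I[3,3]^4. HN layers by μ_θ (2 steps, strictly decreasing):
  μ^(1)=6; μ^(2)=-1

((0, 1, 0); (2, 0, 4))


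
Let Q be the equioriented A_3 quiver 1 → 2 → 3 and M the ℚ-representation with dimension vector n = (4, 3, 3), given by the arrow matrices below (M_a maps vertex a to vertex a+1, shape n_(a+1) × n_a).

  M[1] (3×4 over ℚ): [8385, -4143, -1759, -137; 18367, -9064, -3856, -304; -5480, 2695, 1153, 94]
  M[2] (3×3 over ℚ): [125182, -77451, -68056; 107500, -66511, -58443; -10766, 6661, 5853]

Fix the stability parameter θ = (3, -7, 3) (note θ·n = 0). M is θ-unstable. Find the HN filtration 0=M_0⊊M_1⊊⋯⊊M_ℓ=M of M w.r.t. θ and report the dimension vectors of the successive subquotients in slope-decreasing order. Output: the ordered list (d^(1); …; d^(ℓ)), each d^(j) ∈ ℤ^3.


Interval decomposition of M: I[1,1], I[1,3]^3.
HN type (ℓ=2): μ^(1)=3; μ^(2)=-2

((1, 0, 3); (3, 3, 0))


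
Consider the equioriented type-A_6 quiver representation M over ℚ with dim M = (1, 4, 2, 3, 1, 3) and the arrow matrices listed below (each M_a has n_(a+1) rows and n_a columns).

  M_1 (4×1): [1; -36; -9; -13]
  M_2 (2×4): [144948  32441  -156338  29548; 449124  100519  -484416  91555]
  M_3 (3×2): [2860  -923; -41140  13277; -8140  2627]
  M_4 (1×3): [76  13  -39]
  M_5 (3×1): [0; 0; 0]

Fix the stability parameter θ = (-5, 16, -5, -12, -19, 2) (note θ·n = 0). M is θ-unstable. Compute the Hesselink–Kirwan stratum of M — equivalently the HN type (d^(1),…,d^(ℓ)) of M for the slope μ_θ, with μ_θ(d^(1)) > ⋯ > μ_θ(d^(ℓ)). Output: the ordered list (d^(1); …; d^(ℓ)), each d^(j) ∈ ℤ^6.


Interval decomposition of M: I[1,4], I[2,2]^2, I[2,3], I[4,4], I[4,5], I[6,6]^3.
HN type (ℓ=7): μ^(1)=16; μ^(2)=11/2; μ^(3)=2; μ^(4)=-1/3; μ^(5)=-5; μ^(6)=-12; μ^(7)=-31/2

((0, 2, 0, 0, 0, 0); (0, 1, 1, 0, 0, 0); (0, 0, 0, 0, 0, 3); (0, 1, 1, 1, 0, 0); (1, 0, 0, 0, 0, 0); (0, 0, 0, 1, 0, 0); (0, 0, 0, 1, 1, 0))


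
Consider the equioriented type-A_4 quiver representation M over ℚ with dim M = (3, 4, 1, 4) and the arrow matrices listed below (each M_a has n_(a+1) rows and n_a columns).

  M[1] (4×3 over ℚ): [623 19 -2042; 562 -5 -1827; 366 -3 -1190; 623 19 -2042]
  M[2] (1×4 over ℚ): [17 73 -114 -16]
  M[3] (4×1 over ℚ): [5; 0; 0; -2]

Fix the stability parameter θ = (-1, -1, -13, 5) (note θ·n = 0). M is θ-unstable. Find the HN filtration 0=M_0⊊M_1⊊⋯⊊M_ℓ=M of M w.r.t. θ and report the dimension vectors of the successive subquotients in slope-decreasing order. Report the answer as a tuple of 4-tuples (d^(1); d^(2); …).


Via rank(M_{q-1}∘⋯∘M_p): M ≅ I[1,2]^2, I[1,4], I[2,2], I[4,4]^3.
μ_θ-semistable layers: μ^(1)=5; μ^(2)=-1; μ^(3)=-5

((0, 0, 0, 4); (2, 3, 0, 0); (1, 1, 1, 0))


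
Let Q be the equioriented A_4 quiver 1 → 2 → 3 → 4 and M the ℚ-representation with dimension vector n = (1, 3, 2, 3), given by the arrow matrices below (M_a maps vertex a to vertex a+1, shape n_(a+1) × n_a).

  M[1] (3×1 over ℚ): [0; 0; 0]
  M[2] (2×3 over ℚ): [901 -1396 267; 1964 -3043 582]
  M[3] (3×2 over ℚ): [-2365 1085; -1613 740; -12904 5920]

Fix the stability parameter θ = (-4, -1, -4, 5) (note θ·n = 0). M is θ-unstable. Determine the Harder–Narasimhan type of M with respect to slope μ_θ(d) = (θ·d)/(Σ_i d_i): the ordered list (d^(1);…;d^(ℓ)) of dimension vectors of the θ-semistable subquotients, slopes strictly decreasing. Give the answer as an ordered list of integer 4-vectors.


Interval decomposition of M: I[1,1], I[2,2], I[2,4]^2, I[4,4].
HN type (ℓ=4): μ^(1)=5; μ^(2)=-1; μ^(3)=-5/2; μ^(4)=-4

((0, 0, 0, 3); (0, 1, 0, 0); (0, 2, 2, 0); (1, 0, 0, 0))


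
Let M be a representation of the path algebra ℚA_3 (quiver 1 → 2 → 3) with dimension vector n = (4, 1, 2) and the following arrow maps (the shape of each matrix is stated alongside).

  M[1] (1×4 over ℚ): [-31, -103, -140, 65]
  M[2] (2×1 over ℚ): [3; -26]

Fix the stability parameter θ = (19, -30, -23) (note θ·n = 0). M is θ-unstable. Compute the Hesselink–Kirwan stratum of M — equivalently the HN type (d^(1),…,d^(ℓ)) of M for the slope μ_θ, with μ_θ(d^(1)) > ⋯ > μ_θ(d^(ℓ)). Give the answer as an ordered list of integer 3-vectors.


Via rank(M_{q-1}∘⋯∘M_p): M ≅ I[1,1]^3, I[1,3], I[3,3].
μ_θ-semistable layers: μ^(1)=19; μ^(2)=-34/3; μ^(3)=-23

((3, 0, 0); (1, 1, 1); (0, 0, 1))


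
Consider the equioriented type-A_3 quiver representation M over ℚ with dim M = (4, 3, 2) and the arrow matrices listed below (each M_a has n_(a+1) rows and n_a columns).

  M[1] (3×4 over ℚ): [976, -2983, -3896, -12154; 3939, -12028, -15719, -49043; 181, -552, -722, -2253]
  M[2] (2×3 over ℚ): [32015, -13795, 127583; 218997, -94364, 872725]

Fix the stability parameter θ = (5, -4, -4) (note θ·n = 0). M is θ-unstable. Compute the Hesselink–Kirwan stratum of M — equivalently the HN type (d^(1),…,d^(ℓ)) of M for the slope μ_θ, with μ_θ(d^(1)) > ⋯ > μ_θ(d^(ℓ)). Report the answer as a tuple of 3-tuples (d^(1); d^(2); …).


Barcode: M ≅ I[1,1], I[1,2], I[1,3]^2. HN layers by μ_θ (3 steps, strictly decreasing):
  μ^(1)=5; μ^(2)=1/2; μ^(3)=-1

((1, 0, 0); (1, 1, 0); (2, 2, 2))


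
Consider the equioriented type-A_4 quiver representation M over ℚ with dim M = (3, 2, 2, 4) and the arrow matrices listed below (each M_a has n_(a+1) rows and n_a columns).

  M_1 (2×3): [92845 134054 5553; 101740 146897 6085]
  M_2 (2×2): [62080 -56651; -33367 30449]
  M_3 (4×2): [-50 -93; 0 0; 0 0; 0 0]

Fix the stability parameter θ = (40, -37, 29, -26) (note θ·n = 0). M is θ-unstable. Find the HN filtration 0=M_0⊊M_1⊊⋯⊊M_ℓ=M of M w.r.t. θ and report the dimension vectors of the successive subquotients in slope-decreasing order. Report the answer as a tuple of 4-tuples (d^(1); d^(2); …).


Interval decomposition of M: I[1,1], I[1,3], I[1,4], I[4,4]^3.
HN type (ℓ=4): μ^(1)=40; μ^(2)=29; μ^(3)=3/2; μ^(4)=-26

((1, 0, 0, 0); (0, 0, 1, 0); (2, 2, 1, 1); (0, 0, 0, 3))


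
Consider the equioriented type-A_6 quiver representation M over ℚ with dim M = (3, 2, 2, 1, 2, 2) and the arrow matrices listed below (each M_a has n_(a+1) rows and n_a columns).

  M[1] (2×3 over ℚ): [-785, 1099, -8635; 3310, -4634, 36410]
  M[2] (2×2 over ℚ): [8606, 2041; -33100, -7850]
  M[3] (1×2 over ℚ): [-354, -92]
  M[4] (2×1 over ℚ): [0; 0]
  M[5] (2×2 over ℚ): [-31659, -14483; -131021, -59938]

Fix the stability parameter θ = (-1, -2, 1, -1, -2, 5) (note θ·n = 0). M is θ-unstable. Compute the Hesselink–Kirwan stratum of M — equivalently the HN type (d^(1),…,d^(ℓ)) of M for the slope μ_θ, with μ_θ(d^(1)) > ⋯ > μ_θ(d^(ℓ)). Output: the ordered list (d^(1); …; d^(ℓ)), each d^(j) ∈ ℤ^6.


Barcode: M ≅ I[1,1]^2, I[1,2], I[2,4], I[3,3], I[5,6]^2. HN layers by μ_θ (6 steps, strictly decreasing):
  μ^(1)=5; μ^(2)=1; μ^(3)=0; μ^(4)=-1; μ^(5)=-3/2; μ^(6)=-2

((0, 0, 0, 0, 0, 2); (0, 0, 1, 0, 0, 0); (0, 0, 1, 1, 0, 0); (2, 0, 0, 0, 0, 0); (1, 1, 0, 0, 0, 0); (0, 1, 0, 0, 2, 0))


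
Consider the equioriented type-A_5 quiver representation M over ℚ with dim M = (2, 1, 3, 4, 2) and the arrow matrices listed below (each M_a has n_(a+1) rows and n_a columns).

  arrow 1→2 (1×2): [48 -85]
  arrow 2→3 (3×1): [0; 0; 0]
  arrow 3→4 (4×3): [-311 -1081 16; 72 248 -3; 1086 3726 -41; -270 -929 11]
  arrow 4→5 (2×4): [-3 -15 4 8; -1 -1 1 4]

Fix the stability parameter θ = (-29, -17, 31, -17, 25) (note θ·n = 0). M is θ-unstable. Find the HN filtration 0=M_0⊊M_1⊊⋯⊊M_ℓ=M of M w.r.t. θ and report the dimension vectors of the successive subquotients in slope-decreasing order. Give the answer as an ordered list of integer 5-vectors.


Via rank(M_{q-1}∘⋯∘M_p): M ≅ I[1,1], I[1,2], I[3,4], I[3,5]^2, I[4,4].
μ_θ-semistable layers: μ^(1)=25; μ^(2)=7; μ^(3)=-17; μ^(4)=-29

((0, 0, 0, 0, 2); (0, 0, 3, 3, 0); (0, 1, 0, 1, 0); (2, 0, 0, 0, 0))


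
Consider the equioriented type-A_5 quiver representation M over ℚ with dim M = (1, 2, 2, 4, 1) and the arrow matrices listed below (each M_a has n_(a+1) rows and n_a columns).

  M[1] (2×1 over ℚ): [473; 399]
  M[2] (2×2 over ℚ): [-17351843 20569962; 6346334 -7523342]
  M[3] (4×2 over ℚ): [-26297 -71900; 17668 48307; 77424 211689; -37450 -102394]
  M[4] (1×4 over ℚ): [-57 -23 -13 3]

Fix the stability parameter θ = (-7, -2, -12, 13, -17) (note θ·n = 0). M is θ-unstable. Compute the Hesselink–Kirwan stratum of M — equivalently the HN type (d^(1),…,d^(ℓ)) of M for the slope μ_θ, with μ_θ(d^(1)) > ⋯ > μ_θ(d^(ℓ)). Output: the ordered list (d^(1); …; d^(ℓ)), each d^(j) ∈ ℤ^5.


Via rank(M_{q-1}∘⋯∘M_p): M ≅ I[1,5], I[2,4], I[4,4]^2.
μ_θ-semistable layers: μ^(1)=13; μ^(2)=-2; μ^(3)=-7

((0, 0, 0, 3, 0); (0, 0, 0, 1, 1); (1, 2, 2, 0, 0))


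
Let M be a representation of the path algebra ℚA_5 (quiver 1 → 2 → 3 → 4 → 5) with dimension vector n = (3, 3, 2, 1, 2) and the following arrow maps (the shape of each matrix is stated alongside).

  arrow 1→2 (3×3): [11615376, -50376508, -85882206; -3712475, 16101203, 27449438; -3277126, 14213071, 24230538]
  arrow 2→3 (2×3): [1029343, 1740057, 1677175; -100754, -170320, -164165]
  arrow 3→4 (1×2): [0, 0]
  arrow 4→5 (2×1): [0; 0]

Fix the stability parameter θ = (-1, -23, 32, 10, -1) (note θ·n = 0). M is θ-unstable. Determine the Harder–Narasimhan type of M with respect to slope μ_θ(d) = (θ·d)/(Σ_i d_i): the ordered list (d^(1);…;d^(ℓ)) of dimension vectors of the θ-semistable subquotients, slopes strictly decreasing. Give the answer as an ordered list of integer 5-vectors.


Interval decomposition of M: I[1,2], I[1,3]^2, I[4,4], I[5,5]^2.
HN type (ℓ=4): μ^(1)=32; μ^(2)=10; μ^(3)=-1; μ^(4)=-12

((0, 0, 2, 0, 0); (0, 0, 0, 1, 0); (0, 0, 0, 0, 2); (3, 3, 0, 0, 0))


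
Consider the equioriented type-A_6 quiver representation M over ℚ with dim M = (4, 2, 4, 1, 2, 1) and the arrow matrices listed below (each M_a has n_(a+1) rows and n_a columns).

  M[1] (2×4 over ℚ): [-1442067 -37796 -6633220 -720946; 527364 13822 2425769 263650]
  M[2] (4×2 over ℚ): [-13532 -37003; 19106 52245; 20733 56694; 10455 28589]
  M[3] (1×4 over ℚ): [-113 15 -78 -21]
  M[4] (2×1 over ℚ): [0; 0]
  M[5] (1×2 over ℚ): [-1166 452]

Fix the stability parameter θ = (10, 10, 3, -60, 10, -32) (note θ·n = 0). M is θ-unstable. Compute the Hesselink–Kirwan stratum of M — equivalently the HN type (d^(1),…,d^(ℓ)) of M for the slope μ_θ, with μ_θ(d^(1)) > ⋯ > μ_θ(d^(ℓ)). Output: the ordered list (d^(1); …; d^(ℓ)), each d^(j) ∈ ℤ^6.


Barcode: M ≅ I[1,1]^2, I[1,3], I[1,4], I[3,3]^2, I[5,5], I[5,6]. HN layers by μ_θ (5 steps, strictly decreasing):
  μ^(1)=10; μ^(2)=23/3; μ^(3)=3; μ^(4)=-37/4; μ^(5)=-11

((2, 0, 0, 0, 1, 0); (1, 1, 1, 0, 0, 0); (0, 0, 2, 0, 0, 0); (1, 1, 1, 1, 0, 0); (0, 0, 0, 0, 1, 1))


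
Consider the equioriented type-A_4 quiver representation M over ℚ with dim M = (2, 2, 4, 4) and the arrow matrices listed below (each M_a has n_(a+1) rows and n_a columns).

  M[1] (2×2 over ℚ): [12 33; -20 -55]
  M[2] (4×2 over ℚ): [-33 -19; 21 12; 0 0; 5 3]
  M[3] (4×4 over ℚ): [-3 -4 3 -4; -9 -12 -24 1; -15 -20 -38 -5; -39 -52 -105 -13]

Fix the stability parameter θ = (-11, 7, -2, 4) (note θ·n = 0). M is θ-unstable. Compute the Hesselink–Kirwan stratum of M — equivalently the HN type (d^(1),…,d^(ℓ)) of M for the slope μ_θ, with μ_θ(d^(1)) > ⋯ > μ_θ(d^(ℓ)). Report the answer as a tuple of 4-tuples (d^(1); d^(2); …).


Interval decomposition of M: I[1,1], I[1,3], I[2,4], I[3,4]^2, I[4,4].
HN type (ℓ=4): μ^(1)=4; μ^(2)=5/2; μ^(3)=-2; μ^(4)=-11

((0, 0, 0, 4); (0, 2, 2, 0); (0, 0, 2, 0); (2, 0, 0, 0))


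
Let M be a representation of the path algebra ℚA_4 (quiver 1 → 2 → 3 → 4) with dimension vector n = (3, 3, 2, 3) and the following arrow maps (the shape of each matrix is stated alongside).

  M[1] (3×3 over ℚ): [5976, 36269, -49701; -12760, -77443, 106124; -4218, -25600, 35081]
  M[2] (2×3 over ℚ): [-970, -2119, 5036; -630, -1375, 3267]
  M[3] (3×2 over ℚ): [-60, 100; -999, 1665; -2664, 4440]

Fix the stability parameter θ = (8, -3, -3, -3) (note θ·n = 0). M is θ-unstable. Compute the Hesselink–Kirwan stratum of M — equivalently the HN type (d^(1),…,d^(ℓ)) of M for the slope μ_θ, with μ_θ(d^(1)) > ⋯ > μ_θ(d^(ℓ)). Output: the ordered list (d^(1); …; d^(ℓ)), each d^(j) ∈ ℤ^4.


Via rank(M_{q-1}∘⋯∘M_p): M ≅ I[1,2], I[1,3], I[1,4], I[4,4]^2.
μ_θ-semistable layers: μ^(1)=5/2; μ^(2)=2/3; μ^(3)=-1/4; μ^(4)=-3

((1, 1, 0, 0); (1, 1, 1, 0); (1, 1, 1, 1); (0, 0, 0, 2))


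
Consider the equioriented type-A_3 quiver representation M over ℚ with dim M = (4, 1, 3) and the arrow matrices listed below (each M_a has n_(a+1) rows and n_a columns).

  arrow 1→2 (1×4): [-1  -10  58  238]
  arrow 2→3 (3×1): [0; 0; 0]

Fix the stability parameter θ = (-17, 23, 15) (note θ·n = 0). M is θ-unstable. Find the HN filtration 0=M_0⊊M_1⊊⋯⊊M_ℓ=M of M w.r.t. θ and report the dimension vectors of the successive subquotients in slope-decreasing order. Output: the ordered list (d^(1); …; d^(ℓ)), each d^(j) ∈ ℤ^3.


Interval decomposition of M: I[1,1]^3, I[1,2], I[3,3]^3.
HN type (ℓ=3): μ^(1)=23; μ^(2)=15; μ^(3)=-17

((0, 1, 0); (0, 0, 3); (4, 0, 0))


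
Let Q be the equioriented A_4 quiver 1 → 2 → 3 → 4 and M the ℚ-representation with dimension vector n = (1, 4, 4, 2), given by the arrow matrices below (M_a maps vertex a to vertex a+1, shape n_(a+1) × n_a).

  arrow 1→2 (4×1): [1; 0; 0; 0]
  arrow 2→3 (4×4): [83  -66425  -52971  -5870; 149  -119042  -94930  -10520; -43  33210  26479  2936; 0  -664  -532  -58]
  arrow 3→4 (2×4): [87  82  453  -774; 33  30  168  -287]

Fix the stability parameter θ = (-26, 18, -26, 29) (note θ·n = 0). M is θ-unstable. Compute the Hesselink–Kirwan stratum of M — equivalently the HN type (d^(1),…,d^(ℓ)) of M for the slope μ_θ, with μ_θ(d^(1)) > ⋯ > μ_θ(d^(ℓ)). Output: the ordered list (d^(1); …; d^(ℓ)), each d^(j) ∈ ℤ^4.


Via rank(M_{q-1}∘⋯∘M_p): M ≅ I[1,4], I[2,3]^2, I[2,4].
μ_θ-semistable layers: μ^(1)=29; μ^(2)=-4; μ^(3)=-26

((0, 0, 0, 2); (0, 4, 4, 0); (1, 0, 0, 0))


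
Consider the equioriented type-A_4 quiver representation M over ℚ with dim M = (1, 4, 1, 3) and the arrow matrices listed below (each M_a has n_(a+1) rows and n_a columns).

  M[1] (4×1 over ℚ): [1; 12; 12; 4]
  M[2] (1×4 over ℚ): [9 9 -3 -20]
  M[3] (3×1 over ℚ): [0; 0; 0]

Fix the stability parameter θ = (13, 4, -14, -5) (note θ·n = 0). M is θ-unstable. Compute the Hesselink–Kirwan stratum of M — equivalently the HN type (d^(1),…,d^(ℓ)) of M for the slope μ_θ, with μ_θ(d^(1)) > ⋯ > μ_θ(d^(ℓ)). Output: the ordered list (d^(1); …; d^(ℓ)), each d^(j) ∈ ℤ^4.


Interval decomposition of M: I[1,3], I[2,2]^3, I[4,4]^3.
HN type (ℓ=3): μ^(1)=4; μ^(2)=1; μ^(3)=-5

((0, 3, 0, 0); (1, 1, 1, 0); (0, 0, 0, 3))


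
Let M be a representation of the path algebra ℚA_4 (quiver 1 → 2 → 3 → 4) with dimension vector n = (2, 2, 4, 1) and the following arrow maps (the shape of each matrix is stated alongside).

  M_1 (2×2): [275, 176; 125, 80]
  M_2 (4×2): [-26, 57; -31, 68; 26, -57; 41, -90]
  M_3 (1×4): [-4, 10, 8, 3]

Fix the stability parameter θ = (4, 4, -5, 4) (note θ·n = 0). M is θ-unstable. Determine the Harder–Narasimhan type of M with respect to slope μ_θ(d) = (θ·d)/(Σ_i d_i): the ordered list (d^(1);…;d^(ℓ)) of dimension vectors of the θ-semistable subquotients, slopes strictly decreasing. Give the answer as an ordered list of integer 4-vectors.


Via rank(M_{q-1}∘⋯∘M_p): M ≅ I[1,1], I[1,4], I[2,3], I[3,3]^2.
μ_θ-semistable layers: μ^(1)=4; μ^(2)=1; μ^(3)=-1/2; μ^(4)=-5

((1, 0, 0, 1); (1, 1, 1, 0); (0, 1, 1, 0); (0, 0, 2, 0))


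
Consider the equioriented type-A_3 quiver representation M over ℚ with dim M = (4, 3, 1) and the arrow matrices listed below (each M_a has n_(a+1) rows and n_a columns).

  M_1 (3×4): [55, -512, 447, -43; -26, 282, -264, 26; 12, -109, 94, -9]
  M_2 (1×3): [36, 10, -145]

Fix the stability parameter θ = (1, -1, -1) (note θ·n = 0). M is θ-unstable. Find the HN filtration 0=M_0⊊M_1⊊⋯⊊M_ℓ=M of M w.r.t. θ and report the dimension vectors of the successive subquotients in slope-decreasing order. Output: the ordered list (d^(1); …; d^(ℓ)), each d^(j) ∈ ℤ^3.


Interval decomposition of M: I[1,1], I[1,2]^2, I[1,3].
HN type (ℓ=3): μ^(1)=1; μ^(2)=0; μ^(3)=-1/3

((1, 0, 0); (2, 2, 0); (1, 1, 1))


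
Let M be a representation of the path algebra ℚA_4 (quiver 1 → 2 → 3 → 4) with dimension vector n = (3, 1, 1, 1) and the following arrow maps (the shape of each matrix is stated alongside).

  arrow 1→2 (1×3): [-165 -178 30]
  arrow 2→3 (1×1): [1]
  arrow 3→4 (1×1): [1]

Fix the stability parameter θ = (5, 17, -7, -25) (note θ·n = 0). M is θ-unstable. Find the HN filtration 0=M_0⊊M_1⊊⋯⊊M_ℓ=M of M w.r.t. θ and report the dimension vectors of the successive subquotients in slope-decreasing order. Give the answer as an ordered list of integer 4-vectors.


Barcode: M ≅ I[1,1]^2, I[1,4]. HN layers by μ_θ (2 steps, strictly decreasing):
  μ^(1)=5; μ^(2)=-5/2

((2, 0, 0, 0); (1, 1, 1, 1))


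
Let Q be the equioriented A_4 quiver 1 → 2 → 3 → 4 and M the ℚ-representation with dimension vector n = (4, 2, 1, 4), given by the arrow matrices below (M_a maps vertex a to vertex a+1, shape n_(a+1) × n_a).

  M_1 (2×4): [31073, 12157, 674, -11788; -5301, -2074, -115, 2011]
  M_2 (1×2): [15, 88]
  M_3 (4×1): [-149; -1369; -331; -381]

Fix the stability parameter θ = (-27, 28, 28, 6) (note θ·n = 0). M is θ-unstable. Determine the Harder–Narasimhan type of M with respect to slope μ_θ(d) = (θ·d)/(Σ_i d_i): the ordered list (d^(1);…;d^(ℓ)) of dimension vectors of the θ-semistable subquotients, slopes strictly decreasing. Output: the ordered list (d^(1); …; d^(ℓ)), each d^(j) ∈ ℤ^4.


Barcode: M ≅ I[1,1]^2, I[1,2], I[1,4], I[4,4]^3. HN layers by μ_θ (4 steps, strictly decreasing):
  μ^(1)=28; μ^(2)=62/3; μ^(3)=6; μ^(4)=-27

((0, 1, 0, 0); (0, 1, 1, 1); (0, 0, 0, 3); (4, 0, 0, 0))


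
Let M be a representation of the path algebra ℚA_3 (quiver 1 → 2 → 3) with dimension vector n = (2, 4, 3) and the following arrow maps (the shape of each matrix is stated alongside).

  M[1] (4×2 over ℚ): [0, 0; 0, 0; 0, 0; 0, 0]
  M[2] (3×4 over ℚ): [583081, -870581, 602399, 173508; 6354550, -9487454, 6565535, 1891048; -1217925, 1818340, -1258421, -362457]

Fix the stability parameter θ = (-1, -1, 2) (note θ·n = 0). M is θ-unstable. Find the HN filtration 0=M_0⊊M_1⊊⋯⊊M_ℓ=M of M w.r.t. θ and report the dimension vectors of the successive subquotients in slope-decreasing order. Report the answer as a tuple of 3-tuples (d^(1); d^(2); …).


Interval decomposition of M: I[1,1]^2, I[2,2], I[2,3]^3.
HN type (ℓ=2): μ^(1)=2; μ^(2)=-1

((0, 0, 3); (2, 4, 0))


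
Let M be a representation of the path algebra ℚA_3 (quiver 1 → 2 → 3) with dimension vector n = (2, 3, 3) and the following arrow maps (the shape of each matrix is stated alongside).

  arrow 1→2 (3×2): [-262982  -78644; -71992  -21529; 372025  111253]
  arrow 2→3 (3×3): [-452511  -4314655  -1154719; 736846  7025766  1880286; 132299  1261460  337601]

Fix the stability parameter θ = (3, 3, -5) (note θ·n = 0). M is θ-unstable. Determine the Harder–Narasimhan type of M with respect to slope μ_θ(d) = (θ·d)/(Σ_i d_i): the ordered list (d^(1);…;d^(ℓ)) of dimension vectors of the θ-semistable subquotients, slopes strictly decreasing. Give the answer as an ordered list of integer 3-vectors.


Barcode: M ≅ I[1,3]^2, I[2,2], I[3,3]. HN layers by μ_θ (3 steps, strictly decreasing):
  μ^(1)=3; μ^(2)=1/3; μ^(3)=-5

((0, 1, 0); (2, 2, 2); (0, 0, 1))


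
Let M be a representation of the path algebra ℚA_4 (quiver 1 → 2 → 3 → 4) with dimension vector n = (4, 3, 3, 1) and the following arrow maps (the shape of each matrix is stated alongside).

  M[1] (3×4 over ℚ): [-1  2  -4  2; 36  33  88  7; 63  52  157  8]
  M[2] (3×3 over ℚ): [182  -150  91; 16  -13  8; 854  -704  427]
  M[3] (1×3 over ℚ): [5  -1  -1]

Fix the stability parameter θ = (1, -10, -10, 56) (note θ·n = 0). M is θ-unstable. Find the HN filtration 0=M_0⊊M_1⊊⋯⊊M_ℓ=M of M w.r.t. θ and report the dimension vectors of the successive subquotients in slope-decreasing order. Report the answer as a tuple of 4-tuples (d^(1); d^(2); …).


Via rank(M_{q-1}∘⋯∘M_p): M ≅ I[1,1], I[1,2], I[1,3], I[1,4], I[3,3].
μ_θ-semistable layers: μ^(1)=56; μ^(2)=1; μ^(3)=-9/2; μ^(4)=-19/3; μ^(5)=-10

((0, 0, 0, 1); (1, 0, 0, 0); (1, 1, 0, 0); (2, 2, 2, 0); (0, 0, 1, 0))


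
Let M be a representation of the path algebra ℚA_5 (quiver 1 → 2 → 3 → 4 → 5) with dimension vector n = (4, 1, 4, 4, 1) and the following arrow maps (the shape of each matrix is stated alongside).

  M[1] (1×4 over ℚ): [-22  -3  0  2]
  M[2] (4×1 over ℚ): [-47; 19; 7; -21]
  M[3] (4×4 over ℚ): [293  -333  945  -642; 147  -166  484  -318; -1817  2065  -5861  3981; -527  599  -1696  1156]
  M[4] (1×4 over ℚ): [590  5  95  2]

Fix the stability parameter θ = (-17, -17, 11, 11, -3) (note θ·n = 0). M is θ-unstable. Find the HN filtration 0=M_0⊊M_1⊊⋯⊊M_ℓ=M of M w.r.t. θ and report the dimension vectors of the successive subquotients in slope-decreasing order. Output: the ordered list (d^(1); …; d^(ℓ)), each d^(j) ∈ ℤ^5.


Interval decomposition of M: I[1,1]^3, I[1,5], I[3,4]^3.
HN type (ℓ=3): μ^(1)=11; μ^(2)=19/3; μ^(3)=-17

((0, 0, 3, 3, 0); (0, 0, 1, 1, 1); (4, 1, 0, 0, 0))


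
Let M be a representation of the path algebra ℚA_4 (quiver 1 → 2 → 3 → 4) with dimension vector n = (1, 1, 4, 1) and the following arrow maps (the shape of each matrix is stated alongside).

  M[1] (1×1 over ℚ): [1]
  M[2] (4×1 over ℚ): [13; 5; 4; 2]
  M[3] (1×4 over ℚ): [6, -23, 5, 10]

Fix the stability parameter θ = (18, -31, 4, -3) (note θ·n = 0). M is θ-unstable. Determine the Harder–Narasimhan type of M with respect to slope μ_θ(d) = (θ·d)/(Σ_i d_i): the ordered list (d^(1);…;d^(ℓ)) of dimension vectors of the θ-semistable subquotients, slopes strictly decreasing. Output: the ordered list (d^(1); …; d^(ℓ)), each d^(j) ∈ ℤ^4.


Via rank(M_{q-1}∘⋯∘M_p): M ≅ I[1,4], I[3,3]^3.
μ_θ-semistable layers: μ^(1)=4; μ^(2)=1/2; μ^(3)=-13/2

((0, 0, 3, 0); (0, 0, 1, 1); (1, 1, 0, 0))


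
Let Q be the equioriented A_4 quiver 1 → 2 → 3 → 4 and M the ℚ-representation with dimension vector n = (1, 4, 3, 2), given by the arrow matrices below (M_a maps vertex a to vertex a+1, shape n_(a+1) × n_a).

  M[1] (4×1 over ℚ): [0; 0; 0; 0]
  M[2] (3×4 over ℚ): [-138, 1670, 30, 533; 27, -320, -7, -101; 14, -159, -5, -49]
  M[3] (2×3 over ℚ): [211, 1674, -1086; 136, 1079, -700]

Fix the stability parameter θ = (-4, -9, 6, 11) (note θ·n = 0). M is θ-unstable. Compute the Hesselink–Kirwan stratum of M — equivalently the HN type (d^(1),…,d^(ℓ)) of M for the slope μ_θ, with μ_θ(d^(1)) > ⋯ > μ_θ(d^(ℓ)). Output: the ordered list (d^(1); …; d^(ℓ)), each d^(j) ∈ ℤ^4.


Interval decomposition of M: I[1,1], I[2,2], I[2,3], I[2,4]^2.
HN type (ℓ=4): μ^(1)=11; μ^(2)=6; μ^(3)=-4; μ^(4)=-9

((0, 0, 0, 2); (0, 0, 3, 0); (1, 0, 0, 0); (0, 4, 0, 0))


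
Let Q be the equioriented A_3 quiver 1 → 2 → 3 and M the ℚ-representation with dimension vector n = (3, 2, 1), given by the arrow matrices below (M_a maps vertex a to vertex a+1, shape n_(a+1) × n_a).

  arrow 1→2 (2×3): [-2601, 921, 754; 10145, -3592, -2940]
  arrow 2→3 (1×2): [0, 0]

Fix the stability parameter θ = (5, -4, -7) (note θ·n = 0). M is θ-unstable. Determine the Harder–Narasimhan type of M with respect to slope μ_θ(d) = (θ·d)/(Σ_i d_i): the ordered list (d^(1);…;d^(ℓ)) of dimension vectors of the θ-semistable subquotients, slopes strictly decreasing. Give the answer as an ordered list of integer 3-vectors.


Interval decomposition of M: I[1,1], I[1,2]^2, I[3,3].
HN type (ℓ=3): μ^(1)=5; μ^(2)=1/2; μ^(3)=-7

((1, 0, 0); (2, 2, 0); (0, 0, 1))


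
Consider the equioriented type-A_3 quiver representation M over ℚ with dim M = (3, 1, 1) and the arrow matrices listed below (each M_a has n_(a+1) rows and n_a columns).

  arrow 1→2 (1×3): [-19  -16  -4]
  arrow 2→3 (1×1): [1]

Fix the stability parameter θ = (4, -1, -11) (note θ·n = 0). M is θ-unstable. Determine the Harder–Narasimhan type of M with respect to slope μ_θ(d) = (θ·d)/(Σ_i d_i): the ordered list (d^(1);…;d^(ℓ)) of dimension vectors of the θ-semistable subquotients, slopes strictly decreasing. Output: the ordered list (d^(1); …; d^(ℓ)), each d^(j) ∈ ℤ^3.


Interval decomposition of M: I[1,1]^2, I[1,3].
HN type (ℓ=2): μ^(1)=4; μ^(2)=-8/3

((2, 0, 0); (1, 1, 1))


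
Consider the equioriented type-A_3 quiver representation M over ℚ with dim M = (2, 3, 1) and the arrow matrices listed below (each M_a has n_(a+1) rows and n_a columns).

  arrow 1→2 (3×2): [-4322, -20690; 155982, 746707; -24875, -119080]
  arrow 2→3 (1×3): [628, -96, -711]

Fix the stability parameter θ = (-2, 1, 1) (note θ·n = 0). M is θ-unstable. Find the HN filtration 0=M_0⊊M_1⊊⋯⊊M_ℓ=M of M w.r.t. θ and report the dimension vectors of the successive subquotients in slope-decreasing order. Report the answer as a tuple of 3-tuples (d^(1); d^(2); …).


Via rank(M_{q-1}∘⋯∘M_p): M ≅ I[1,2], I[1,3], I[2,2].
μ_θ-semistable layers: μ^(1)=1; μ^(2)=-2

((0, 3, 1); (2, 0, 0))


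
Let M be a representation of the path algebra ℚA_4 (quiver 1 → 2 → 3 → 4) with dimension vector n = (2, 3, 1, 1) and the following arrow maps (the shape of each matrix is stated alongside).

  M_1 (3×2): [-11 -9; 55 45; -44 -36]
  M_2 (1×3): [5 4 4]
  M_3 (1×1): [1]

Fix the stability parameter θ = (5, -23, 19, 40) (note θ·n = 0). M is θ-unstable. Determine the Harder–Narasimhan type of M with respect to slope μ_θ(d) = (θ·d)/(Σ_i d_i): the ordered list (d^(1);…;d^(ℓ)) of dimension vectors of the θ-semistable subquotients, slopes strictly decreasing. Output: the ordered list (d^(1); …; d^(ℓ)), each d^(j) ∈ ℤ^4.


Barcode: M ≅ I[1,1], I[1,4], I[2,2]^2. HN layers by μ_θ (5 steps, strictly decreasing):
  μ^(1)=40; μ^(2)=19; μ^(3)=5; μ^(4)=-9; μ^(5)=-23

((0, 0, 0, 1); (0, 0, 1, 0); (1, 0, 0, 0); (1, 1, 0, 0); (0, 2, 0, 0))


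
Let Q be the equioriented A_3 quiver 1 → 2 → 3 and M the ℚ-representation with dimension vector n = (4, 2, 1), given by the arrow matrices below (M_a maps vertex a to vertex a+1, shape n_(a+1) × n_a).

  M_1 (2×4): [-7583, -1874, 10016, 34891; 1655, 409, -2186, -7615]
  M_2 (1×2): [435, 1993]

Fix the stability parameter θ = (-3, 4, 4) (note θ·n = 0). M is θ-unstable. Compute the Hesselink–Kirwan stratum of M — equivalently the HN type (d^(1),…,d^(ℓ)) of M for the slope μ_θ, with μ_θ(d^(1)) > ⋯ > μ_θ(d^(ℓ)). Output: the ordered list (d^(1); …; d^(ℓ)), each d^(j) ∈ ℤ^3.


Interval decomposition of M: I[1,1]^2, I[1,2], I[1,3].
HN type (ℓ=2): μ^(1)=4; μ^(2)=-3

((0, 2, 1); (4, 0, 0))


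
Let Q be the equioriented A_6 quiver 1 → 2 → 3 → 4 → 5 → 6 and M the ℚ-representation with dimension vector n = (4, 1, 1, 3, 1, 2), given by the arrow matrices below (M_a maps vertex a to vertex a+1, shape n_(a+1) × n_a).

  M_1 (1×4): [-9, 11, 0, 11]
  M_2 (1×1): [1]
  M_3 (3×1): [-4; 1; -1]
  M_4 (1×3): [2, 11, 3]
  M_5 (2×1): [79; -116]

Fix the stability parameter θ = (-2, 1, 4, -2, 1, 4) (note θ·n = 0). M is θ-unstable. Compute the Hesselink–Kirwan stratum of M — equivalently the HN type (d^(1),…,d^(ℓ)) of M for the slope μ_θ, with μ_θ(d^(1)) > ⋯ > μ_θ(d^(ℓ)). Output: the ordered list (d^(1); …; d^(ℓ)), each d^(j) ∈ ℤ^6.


Via rank(M_{q-1}∘⋯∘M_p): M ≅ I[1,1]^3, I[1,4], I[4,4], I[4,6], I[6,6].
μ_θ-semistable layers: μ^(1)=4; μ^(2)=1; μ^(3)=-2

((0, 0, 0, 0, 0, 2); (0, 1, 1, 1, 1, 0); (4, 0, 0, 2, 0, 0))


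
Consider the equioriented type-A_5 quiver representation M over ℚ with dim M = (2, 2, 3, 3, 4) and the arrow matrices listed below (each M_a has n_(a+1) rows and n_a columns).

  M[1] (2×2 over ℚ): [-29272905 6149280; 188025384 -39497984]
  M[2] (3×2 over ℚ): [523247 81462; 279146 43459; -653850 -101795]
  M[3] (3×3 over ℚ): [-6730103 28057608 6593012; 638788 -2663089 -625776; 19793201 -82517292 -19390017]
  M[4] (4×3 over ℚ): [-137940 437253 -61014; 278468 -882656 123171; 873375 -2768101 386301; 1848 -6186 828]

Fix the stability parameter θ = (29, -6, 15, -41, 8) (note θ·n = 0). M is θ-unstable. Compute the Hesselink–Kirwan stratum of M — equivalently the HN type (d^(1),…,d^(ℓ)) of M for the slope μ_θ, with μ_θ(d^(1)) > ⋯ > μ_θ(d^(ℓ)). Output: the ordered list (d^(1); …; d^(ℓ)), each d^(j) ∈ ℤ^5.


Via rank(M_{q-1}∘⋯∘M_p): M ≅ I[1,1], I[1,5], I[2,5], I[3,5], I[5,5].
μ_θ-semistable layers: μ^(1)=29; μ^(2)=8; μ^(3)=-3/4; μ^(4)=-32/3; μ^(5)=-13

((1, 0, 0, 0, 0); (0, 0, 0, 0, 4); (1, 1, 1, 1, 0); (0, 1, 1, 1, 0); (0, 0, 1, 1, 0))


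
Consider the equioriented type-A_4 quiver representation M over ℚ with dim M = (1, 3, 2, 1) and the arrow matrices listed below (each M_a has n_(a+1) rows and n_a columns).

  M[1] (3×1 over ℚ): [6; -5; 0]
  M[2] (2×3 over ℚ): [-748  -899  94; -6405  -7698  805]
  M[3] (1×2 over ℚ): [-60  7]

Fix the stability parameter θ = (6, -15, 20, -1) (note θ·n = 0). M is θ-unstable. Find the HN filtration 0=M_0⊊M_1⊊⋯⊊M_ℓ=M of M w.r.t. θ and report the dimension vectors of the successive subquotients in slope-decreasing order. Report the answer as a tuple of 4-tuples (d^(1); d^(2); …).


Via rank(M_{q-1}∘⋯∘M_p): M ≅ I[1,3], I[2,2], I[2,4].
μ_θ-semistable layers: μ^(1)=20; μ^(2)=19/2; μ^(3)=-9/2; μ^(4)=-15

((0, 0, 1, 0); (0, 0, 1, 1); (1, 1, 0, 0); (0, 2, 0, 0))


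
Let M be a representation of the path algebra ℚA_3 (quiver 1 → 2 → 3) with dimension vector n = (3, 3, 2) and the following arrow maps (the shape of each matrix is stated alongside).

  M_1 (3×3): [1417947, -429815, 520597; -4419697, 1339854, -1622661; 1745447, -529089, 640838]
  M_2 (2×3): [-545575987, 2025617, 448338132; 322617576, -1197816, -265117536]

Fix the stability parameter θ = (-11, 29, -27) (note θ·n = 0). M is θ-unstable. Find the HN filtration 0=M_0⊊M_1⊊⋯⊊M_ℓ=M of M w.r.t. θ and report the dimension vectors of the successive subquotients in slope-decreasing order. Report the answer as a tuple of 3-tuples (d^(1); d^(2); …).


Interval decomposition of M: I[1,2]^2, I[1,3], I[3,3].
HN type (ℓ=4): μ^(1)=29; μ^(2)=1; μ^(3)=-11; μ^(4)=-27

((0, 2, 0); (0, 1, 1); (3, 0, 0); (0, 0, 1))


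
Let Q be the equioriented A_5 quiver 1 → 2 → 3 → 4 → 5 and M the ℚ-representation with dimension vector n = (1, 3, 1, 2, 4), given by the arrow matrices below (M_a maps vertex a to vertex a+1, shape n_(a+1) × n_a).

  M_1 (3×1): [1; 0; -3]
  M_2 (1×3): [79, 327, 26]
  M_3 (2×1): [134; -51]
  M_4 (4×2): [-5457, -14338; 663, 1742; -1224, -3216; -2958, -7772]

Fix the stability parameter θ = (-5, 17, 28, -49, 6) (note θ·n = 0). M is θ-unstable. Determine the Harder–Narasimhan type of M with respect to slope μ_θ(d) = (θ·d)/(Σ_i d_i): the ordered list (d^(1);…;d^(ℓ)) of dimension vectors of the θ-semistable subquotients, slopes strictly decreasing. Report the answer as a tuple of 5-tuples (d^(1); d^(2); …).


Interval decomposition of M: I[1,4], I[2,2]^2, I[4,5], I[5,5]^3.
HN type (ℓ=5): μ^(1)=17; μ^(2)=6; μ^(3)=-4/3; μ^(4)=-5; μ^(5)=-49

((0, 2, 0, 0, 0); (0, 0, 0, 0, 4); (0, 1, 1, 1, 0); (1, 0, 0, 0, 0); (0, 0, 0, 1, 0))
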